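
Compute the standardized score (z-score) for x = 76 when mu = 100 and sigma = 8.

-3

Step 1: Recall the z-score formula: z = (x - mu) / sigma
Step 2: Substitute values: z = (76 - 100) / 8
Step 3: z = -24 / 8 = -3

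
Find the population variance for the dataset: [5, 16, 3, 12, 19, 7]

33.8889

Step 1: Compute the mean: (5 + 16 + 3 + 12 + 19 + 7) / 6 = 10.3333
Step 2: Compute squared deviations from the mean:
  (5 - 10.3333)^2 = 28.4444
  (16 - 10.3333)^2 = 32.1111
  (3 - 10.3333)^2 = 53.7778
  (12 - 10.3333)^2 = 2.7778
  (19 - 10.3333)^2 = 75.1111
  (7 - 10.3333)^2 = 11.1111
Step 3: Sum of squared deviations = 203.3333
Step 4: Population variance = 203.3333 / 6 = 33.8889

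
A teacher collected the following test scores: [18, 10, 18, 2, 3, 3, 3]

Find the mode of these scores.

3

Step 1: Count the frequency of each value:
  2: appears 1 time(s)
  3: appears 3 time(s)
  10: appears 1 time(s)
  18: appears 2 time(s)
Step 2: The value 3 appears most frequently (3 times).
Step 3: Mode = 3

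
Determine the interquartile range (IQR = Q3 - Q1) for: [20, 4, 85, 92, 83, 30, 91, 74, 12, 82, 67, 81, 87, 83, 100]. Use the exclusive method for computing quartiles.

57

Step 1: Sort the data: [4, 12, 20, 30, 67, 74, 81, 82, 83, 83, 85, 87, 91, 92, 100]
Step 2: n = 15
Step 3: Using the exclusive quartile method:
  Q1 = 30
  Q2 (median) = 82
  Q3 = 87
  IQR = Q3 - Q1 = 87 - 30 = 57
Step 4: IQR = 57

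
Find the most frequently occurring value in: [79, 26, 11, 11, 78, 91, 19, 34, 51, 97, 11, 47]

11

Step 1: Count the frequency of each value:
  11: appears 3 time(s)
  19: appears 1 time(s)
  26: appears 1 time(s)
  34: appears 1 time(s)
  47: appears 1 time(s)
  51: appears 1 time(s)
  78: appears 1 time(s)
  79: appears 1 time(s)
  91: appears 1 time(s)
  97: appears 1 time(s)
Step 2: The value 11 appears most frequently (3 times).
Step 3: Mode = 11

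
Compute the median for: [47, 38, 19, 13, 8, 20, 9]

19

Step 1: Sort the data in ascending order: [8, 9, 13, 19, 20, 38, 47]
Step 2: The number of values is n = 7.
Step 3: Since n is odd, the median is the middle value at position 4: 19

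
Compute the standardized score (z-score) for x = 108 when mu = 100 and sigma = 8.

1

Step 1: Recall the z-score formula: z = (x - mu) / sigma
Step 2: Substitute values: z = (108 - 100) / 8
Step 3: z = 8 / 8 = 1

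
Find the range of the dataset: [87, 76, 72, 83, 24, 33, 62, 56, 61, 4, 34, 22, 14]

83

Step 1: Identify the maximum value: max = 87
Step 2: Identify the minimum value: min = 4
Step 3: Range = max - min = 87 - 4 = 83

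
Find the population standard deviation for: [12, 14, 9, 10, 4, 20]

4.8905

Step 1: Compute the mean: 11.5
Step 2: Sum of squared deviations from the mean: 143.5
Step 3: Population variance = 143.5 / 6 = 23.9167
Step 4: Standard deviation = sqrt(23.9167) = 4.8905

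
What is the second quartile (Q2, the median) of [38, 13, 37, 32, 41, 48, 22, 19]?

34.5

Step 1: Sort the data: [13, 19, 22, 32, 37, 38, 41, 48]
Step 2: n = 8
Step 3: Q2 is the median. Since n is even, it is the average of the values at positions 4 and 5:
  Q2 = (32 + 37) / 2 = 34.5
Step 4: Q2 = 34.5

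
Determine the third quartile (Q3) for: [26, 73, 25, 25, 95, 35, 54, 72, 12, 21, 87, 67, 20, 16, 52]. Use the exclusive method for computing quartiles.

72

Step 1: Sort the data: [12, 16, 20, 21, 25, 25, 26, 35, 52, 54, 67, 72, 73, 87, 95]
Step 2: n = 15
Step 3: Using the exclusive quartile method:
  Q1 = 21
  Q2 (median) = 35
  Q3 = 72
  IQR = Q3 - Q1 = 72 - 21 = 51
Step 4: Q3 = 72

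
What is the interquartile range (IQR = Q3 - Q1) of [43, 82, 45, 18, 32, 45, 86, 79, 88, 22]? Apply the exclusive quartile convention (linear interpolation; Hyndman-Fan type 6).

53.5

Step 1: Sort the data: [18, 22, 32, 43, 45, 45, 79, 82, 86, 88]
Step 2: n = 10
Step 3: Using the exclusive quartile method:
  Q1 = 29.5
  Q2 (median) = 45
  Q3 = 83
  IQR = Q3 - Q1 = 83 - 29.5 = 53.5
Step 4: IQR = 53.5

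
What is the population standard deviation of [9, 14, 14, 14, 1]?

5.0833

Step 1: Compute the mean: 10.4
Step 2: Sum of squared deviations from the mean: 129.2
Step 3: Population variance = 129.2 / 5 = 25.84
Step 4: Standard deviation = sqrt(25.84) = 5.0833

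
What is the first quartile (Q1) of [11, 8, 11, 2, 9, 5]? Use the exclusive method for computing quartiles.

4.25

Step 1: Sort the data: [2, 5, 8, 9, 11, 11]
Step 2: n = 6
Step 3: Using the exclusive quartile method:
  Q1 = 4.25
  Q2 (median) = 8.5
  Q3 = 11
  IQR = Q3 - Q1 = 11 - 4.25 = 6.75
Step 4: Q1 = 4.25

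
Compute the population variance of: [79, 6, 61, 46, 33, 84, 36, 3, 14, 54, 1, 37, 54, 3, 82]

816.7822

Step 1: Compute the mean: (79 + 6 + 61 + 46 + 33 + 84 + 36 + 3 + 14 + 54 + 1 + 37 + 54 + 3 + 82) / 15 = 39.5333
Step 2: Compute squared deviations from the mean:
  (79 - 39.5333)^2 = 1557.6178
  (6 - 39.5333)^2 = 1124.4844
  (61 - 39.5333)^2 = 460.8178
  (46 - 39.5333)^2 = 41.8178
  (33 - 39.5333)^2 = 42.6844
  (84 - 39.5333)^2 = 1977.2844
  (36 - 39.5333)^2 = 12.4844
  (3 - 39.5333)^2 = 1334.6844
  (14 - 39.5333)^2 = 651.9511
  (54 - 39.5333)^2 = 209.2844
  (1 - 39.5333)^2 = 1484.8178
  (37 - 39.5333)^2 = 6.4178
  (54 - 39.5333)^2 = 209.2844
  (3 - 39.5333)^2 = 1334.6844
  (82 - 39.5333)^2 = 1803.4178
Step 3: Sum of squared deviations = 12251.7333
Step 4: Population variance = 12251.7333 / 15 = 816.7822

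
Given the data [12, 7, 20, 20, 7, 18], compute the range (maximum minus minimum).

13

Step 1: Identify the maximum value: max = 20
Step 2: Identify the minimum value: min = 7
Step 3: Range = max - min = 20 - 7 = 13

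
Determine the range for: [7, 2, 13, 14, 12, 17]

15

Step 1: Identify the maximum value: max = 17
Step 2: Identify the minimum value: min = 2
Step 3: Range = max - min = 17 - 2 = 15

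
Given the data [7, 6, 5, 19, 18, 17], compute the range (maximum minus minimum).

14

Step 1: Identify the maximum value: max = 19
Step 2: Identify the minimum value: min = 5
Step 3: Range = max - min = 19 - 5 = 14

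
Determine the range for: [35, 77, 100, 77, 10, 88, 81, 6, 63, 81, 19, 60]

94

Step 1: Identify the maximum value: max = 100
Step 2: Identify the minimum value: min = 6
Step 3: Range = max - min = 100 - 6 = 94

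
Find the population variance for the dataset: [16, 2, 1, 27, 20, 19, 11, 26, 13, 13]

69.56

Step 1: Compute the mean: (16 + 2 + 1 + 27 + 20 + 19 + 11 + 26 + 13 + 13) / 10 = 14.8
Step 2: Compute squared deviations from the mean:
  (16 - 14.8)^2 = 1.44
  (2 - 14.8)^2 = 163.84
  (1 - 14.8)^2 = 190.44
  (27 - 14.8)^2 = 148.84
  (20 - 14.8)^2 = 27.04
  (19 - 14.8)^2 = 17.64
  (11 - 14.8)^2 = 14.44
  (26 - 14.8)^2 = 125.44
  (13 - 14.8)^2 = 3.24
  (13 - 14.8)^2 = 3.24
Step 3: Sum of squared deviations = 695.6
Step 4: Population variance = 695.6 / 10 = 69.56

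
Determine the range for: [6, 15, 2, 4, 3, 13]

13

Step 1: Identify the maximum value: max = 15
Step 2: Identify the minimum value: min = 2
Step 3: Range = max - min = 15 - 2 = 13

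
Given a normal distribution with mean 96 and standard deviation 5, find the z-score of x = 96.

0

Step 1: Recall the z-score formula: z = (x - mu) / sigma
Step 2: Substitute values: z = (96 - 96) / 5
Step 3: z = 0 / 5 = 0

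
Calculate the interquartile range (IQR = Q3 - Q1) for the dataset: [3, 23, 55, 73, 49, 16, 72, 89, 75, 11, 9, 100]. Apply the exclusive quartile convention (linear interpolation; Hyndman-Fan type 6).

62.25

Step 1: Sort the data: [3, 9, 11, 16, 23, 49, 55, 72, 73, 75, 89, 100]
Step 2: n = 12
Step 3: Using the exclusive quartile method:
  Q1 = 12.25
  Q2 (median) = 52
  Q3 = 74.5
  IQR = Q3 - Q1 = 74.5 - 12.25 = 62.25
Step 4: IQR = 62.25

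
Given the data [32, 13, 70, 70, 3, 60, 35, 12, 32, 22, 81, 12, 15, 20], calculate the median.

27

Step 1: Sort the data in ascending order: [3, 12, 12, 13, 15, 20, 22, 32, 32, 35, 60, 70, 70, 81]
Step 2: The number of values is n = 14.
Step 3: Since n is even, the median is the average of positions 7 and 8:
  Median = (22 + 32) / 2 = 27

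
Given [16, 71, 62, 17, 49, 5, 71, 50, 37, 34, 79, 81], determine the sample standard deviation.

26.0396

Step 1: Compute the mean: 47.6667
Step 2: Sum of squared deviations from the mean: 7458.6667
Step 3: Sample variance = 7458.6667 / 11 = 678.0606
Step 4: Standard deviation = sqrt(678.0606) = 26.0396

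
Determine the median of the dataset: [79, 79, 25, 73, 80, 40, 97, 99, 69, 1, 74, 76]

75

Step 1: Sort the data in ascending order: [1, 25, 40, 69, 73, 74, 76, 79, 79, 80, 97, 99]
Step 2: The number of values is n = 12.
Step 3: Since n is even, the median is the average of positions 6 and 7:
  Median = (74 + 76) / 2 = 75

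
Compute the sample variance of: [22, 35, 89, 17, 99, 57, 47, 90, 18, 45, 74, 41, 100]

945.1026

Step 1: Compute the mean: (22 + 35 + 89 + 17 + 99 + 57 + 47 + 90 + 18 + 45 + 74 + 41 + 100) / 13 = 56.4615
Step 2: Compute squared deviations from the mean:
  (22 - 56.4615)^2 = 1187.5976
  (35 - 56.4615)^2 = 460.5976
  (89 - 56.4615)^2 = 1058.7515
  (17 - 56.4615)^2 = 1557.213
  (99 - 56.4615)^2 = 1809.5207
  (57 - 56.4615)^2 = 0.2899
  (47 - 56.4615)^2 = 89.5207
  (90 - 56.4615)^2 = 1124.8284
  (18 - 56.4615)^2 = 1479.2899
  (45 - 56.4615)^2 = 131.3669
  (74 - 56.4615)^2 = 307.5976
  (41 - 56.4615)^2 = 239.0592
  (100 - 56.4615)^2 = 1895.5976
Step 3: Sum of squared deviations = 11341.2308
Step 4: Sample variance = 11341.2308 / 12 = 945.1026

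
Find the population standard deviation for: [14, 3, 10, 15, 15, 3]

5.2281

Step 1: Compute the mean: 10
Step 2: Sum of squared deviations from the mean: 164
Step 3: Population variance = 164 / 6 = 27.3333
Step 4: Standard deviation = sqrt(27.3333) = 5.2281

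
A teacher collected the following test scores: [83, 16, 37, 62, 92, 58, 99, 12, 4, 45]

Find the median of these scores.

51.5

Step 1: Sort the data in ascending order: [4, 12, 16, 37, 45, 58, 62, 83, 92, 99]
Step 2: The number of values is n = 10.
Step 3: Since n is even, the median is the average of positions 5 and 6:
  Median = (45 + 58) / 2 = 51.5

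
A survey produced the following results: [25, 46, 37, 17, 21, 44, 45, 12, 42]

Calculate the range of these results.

34

Step 1: Identify the maximum value: max = 46
Step 2: Identify the minimum value: min = 12
Step 3: Range = max - min = 46 - 12 = 34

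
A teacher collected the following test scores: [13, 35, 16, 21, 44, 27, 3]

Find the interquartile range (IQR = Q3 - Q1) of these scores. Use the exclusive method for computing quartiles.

22

Step 1: Sort the data: [3, 13, 16, 21, 27, 35, 44]
Step 2: n = 7
Step 3: Using the exclusive quartile method:
  Q1 = 13
  Q2 (median) = 21
  Q3 = 35
  IQR = Q3 - Q1 = 35 - 13 = 22
Step 4: IQR = 22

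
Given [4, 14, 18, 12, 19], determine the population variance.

28.64

Step 1: Compute the mean: (4 + 14 + 18 + 12 + 19) / 5 = 13.4
Step 2: Compute squared deviations from the mean:
  (4 - 13.4)^2 = 88.36
  (14 - 13.4)^2 = 0.36
  (18 - 13.4)^2 = 21.16
  (12 - 13.4)^2 = 1.96
  (19 - 13.4)^2 = 31.36
Step 3: Sum of squared deviations = 143.2
Step 4: Population variance = 143.2 / 5 = 28.64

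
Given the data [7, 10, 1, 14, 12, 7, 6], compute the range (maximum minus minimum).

13

Step 1: Identify the maximum value: max = 14
Step 2: Identify the minimum value: min = 1
Step 3: Range = max - min = 14 - 1 = 13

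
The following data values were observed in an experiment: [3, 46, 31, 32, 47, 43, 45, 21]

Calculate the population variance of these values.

207

Step 1: Compute the mean: (3 + 46 + 31 + 32 + 47 + 43 + 45 + 21) / 8 = 33.5
Step 2: Compute squared deviations from the mean:
  (3 - 33.5)^2 = 930.25
  (46 - 33.5)^2 = 156.25
  (31 - 33.5)^2 = 6.25
  (32 - 33.5)^2 = 2.25
  (47 - 33.5)^2 = 182.25
  (43 - 33.5)^2 = 90.25
  (45 - 33.5)^2 = 132.25
  (21 - 33.5)^2 = 156.25
Step 3: Sum of squared deviations = 1656
Step 4: Population variance = 1656 / 8 = 207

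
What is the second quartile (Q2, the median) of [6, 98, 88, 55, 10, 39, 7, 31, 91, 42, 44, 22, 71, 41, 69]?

42

Step 1: Sort the data: [6, 7, 10, 22, 31, 39, 41, 42, 44, 55, 69, 71, 88, 91, 98]
Step 2: n = 15
Step 3: Q2 is the median. Since n is odd, it is the middle value at position 8: 42
Step 4: Q2 = 42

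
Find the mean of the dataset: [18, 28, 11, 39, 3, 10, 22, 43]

21.75

Step 1: Sum all values: 18 + 28 + 11 + 39 + 3 + 10 + 22 + 43 = 174
Step 2: Count the number of values: n = 8
Step 3: Mean = sum / n = 174 / 8 = 21.75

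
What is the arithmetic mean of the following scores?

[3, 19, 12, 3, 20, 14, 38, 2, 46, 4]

16.1

Step 1: Sum all values: 3 + 19 + 12 + 3 + 20 + 14 + 38 + 2 + 46 + 4 = 161
Step 2: Count the number of values: n = 10
Step 3: Mean = sum / n = 161 / 10 = 16.1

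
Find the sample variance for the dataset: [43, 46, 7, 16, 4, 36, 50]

375.4762

Step 1: Compute the mean: (43 + 46 + 7 + 16 + 4 + 36 + 50) / 7 = 28.8571
Step 2: Compute squared deviations from the mean:
  (43 - 28.8571)^2 = 200.0204
  (46 - 28.8571)^2 = 293.8776
  (7 - 28.8571)^2 = 477.7347
  (16 - 28.8571)^2 = 165.3061
  (4 - 28.8571)^2 = 617.8776
  (36 - 28.8571)^2 = 51.0204
  (50 - 28.8571)^2 = 447.0204
Step 3: Sum of squared deviations = 2252.8571
Step 4: Sample variance = 2252.8571 / 6 = 375.4762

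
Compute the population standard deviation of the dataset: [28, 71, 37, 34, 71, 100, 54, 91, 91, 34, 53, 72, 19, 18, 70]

26.1105

Step 1: Compute the mean: 56.2
Step 2: Sum of squared deviations from the mean: 10226.4
Step 3: Population variance = 10226.4 / 15 = 681.76
Step 4: Standard deviation = sqrt(681.76) = 26.1105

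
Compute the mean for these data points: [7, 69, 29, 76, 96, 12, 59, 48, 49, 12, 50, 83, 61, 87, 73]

54.0667

Step 1: Sum all values: 7 + 69 + 29 + 76 + 96 + 12 + 59 + 48 + 49 + 12 + 50 + 83 + 61 + 87 + 73 = 811
Step 2: Count the number of values: n = 15
Step 3: Mean = sum / n = 811 / 15 = 54.0667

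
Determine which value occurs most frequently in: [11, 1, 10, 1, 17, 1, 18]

1

Step 1: Count the frequency of each value:
  1: appears 3 time(s)
  10: appears 1 time(s)
  11: appears 1 time(s)
  17: appears 1 time(s)
  18: appears 1 time(s)
Step 2: The value 1 appears most frequently (3 times).
Step 3: Mode = 1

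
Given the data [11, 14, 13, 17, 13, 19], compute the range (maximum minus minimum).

8

Step 1: Identify the maximum value: max = 19
Step 2: Identify the minimum value: min = 11
Step 3: Range = max - min = 19 - 11 = 8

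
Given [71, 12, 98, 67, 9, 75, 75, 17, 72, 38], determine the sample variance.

1001.1556

Step 1: Compute the mean: (71 + 12 + 98 + 67 + 9 + 75 + 75 + 17 + 72 + 38) / 10 = 53.4
Step 2: Compute squared deviations from the mean:
  (71 - 53.4)^2 = 309.76
  (12 - 53.4)^2 = 1713.96
  (98 - 53.4)^2 = 1989.16
  (67 - 53.4)^2 = 184.96
  (9 - 53.4)^2 = 1971.36
  (75 - 53.4)^2 = 466.56
  (75 - 53.4)^2 = 466.56
  (17 - 53.4)^2 = 1324.96
  (72 - 53.4)^2 = 345.96
  (38 - 53.4)^2 = 237.16
Step 3: Sum of squared deviations = 9010.4
Step 4: Sample variance = 9010.4 / 9 = 1001.1556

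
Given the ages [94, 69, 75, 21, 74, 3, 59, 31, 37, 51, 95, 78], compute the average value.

57.25

Step 1: Sum all values: 94 + 69 + 75 + 21 + 74 + 3 + 59 + 31 + 37 + 51 + 95 + 78 = 687
Step 2: Count the number of values: n = 12
Step 3: Mean = sum / n = 687 / 12 = 57.25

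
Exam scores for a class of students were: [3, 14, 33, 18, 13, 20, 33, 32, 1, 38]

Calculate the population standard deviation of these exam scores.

12.4197

Step 1: Compute the mean: 20.5
Step 2: Sum of squared deviations from the mean: 1542.5
Step 3: Population variance = 1542.5 / 10 = 154.25
Step 4: Standard deviation = sqrt(154.25) = 12.4197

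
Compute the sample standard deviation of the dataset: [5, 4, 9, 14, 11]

4.1593

Step 1: Compute the mean: 8.6
Step 2: Sum of squared deviations from the mean: 69.2
Step 3: Sample variance = 69.2 / 4 = 17.3
Step 4: Standard deviation = sqrt(17.3) = 4.1593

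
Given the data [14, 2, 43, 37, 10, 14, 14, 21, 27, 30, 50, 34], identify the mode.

14

Step 1: Count the frequency of each value:
  2: appears 1 time(s)
  10: appears 1 time(s)
  14: appears 3 time(s)
  21: appears 1 time(s)
  27: appears 1 time(s)
  30: appears 1 time(s)
  34: appears 1 time(s)
  37: appears 1 time(s)
  43: appears 1 time(s)
  50: appears 1 time(s)
Step 2: The value 14 appears most frequently (3 times).
Step 3: Mode = 14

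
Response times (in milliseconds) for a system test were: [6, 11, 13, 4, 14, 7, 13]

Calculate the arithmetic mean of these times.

9.7143

Step 1: Sum all values: 6 + 11 + 13 + 4 + 14 + 7 + 13 = 68
Step 2: Count the number of values: n = 7
Step 3: Mean = sum / n = 68 / 7 = 9.7143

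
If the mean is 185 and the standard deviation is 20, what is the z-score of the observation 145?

-2

Step 1: Recall the z-score formula: z = (x - mu) / sigma
Step 2: Substitute values: z = (145 - 185) / 20
Step 3: z = -40 / 20 = -2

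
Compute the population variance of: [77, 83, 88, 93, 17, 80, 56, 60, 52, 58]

461.44

Step 1: Compute the mean: (77 + 83 + 88 + 93 + 17 + 80 + 56 + 60 + 52 + 58) / 10 = 66.4
Step 2: Compute squared deviations from the mean:
  (77 - 66.4)^2 = 112.36
  (83 - 66.4)^2 = 275.56
  (88 - 66.4)^2 = 466.56
  (93 - 66.4)^2 = 707.56
  (17 - 66.4)^2 = 2440.36
  (80 - 66.4)^2 = 184.96
  (56 - 66.4)^2 = 108.16
  (60 - 66.4)^2 = 40.96
  (52 - 66.4)^2 = 207.36
  (58 - 66.4)^2 = 70.56
Step 3: Sum of squared deviations = 4614.4
Step 4: Population variance = 4614.4 / 10 = 461.44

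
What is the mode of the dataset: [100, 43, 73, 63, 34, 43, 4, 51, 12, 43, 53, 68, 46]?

43

Step 1: Count the frequency of each value:
  4: appears 1 time(s)
  12: appears 1 time(s)
  34: appears 1 time(s)
  43: appears 3 time(s)
  46: appears 1 time(s)
  51: appears 1 time(s)
  53: appears 1 time(s)
  63: appears 1 time(s)
  68: appears 1 time(s)
  73: appears 1 time(s)
  100: appears 1 time(s)
Step 2: The value 43 appears most frequently (3 times).
Step 3: Mode = 43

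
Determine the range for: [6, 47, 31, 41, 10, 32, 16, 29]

41

Step 1: Identify the maximum value: max = 47
Step 2: Identify the minimum value: min = 6
Step 3: Range = max - min = 47 - 6 = 41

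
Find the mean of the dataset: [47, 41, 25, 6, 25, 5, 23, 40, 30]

26.8889

Step 1: Sum all values: 47 + 41 + 25 + 6 + 25 + 5 + 23 + 40 + 30 = 242
Step 2: Count the number of values: n = 9
Step 3: Mean = sum / n = 242 / 9 = 26.8889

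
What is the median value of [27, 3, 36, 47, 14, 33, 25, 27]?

27

Step 1: Sort the data in ascending order: [3, 14, 25, 27, 27, 33, 36, 47]
Step 2: The number of values is n = 8.
Step 3: Since n is even, the median is the average of positions 4 and 5:
  Median = (27 + 27) / 2 = 27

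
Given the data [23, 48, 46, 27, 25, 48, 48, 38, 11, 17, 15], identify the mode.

48

Step 1: Count the frequency of each value:
  11: appears 1 time(s)
  15: appears 1 time(s)
  17: appears 1 time(s)
  23: appears 1 time(s)
  25: appears 1 time(s)
  27: appears 1 time(s)
  38: appears 1 time(s)
  46: appears 1 time(s)
  48: appears 3 time(s)
Step 2: The value 48 appears most frequently (3 times).
Step 3: Mode = 48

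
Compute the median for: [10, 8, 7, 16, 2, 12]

9

Step 1: Sort the data in ascending order: [2, 7, 8, 10, 12, 16]
Step 2: The number of values is n = 6.
Step 3: Since n is even, the median is the average of positions 3 and 4:
  Median = (8 + 10) / 2 = 9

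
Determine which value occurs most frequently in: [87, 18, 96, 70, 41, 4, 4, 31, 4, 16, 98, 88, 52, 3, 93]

4

Step 1: Count the frequency of each value:
  3: appears 1 time(s)
  4: appears 3 time(s)
  16: appears 1 time(s)
  18: appears 1 time(s)
  31: appears 1 time(s)
  41: appears 1 time(s)
  52: appears 1 time(s)
  70: appears 1 time(s)
  87: appears 1 time(s)
  88: appears 1 time(s)
  93: appears 1 time(s)
  96: appears 1 time(s)
  98: appears 1 time(s)
Step 2: The value 4 appears most frequently (3 times).
Step 3: Mode = 4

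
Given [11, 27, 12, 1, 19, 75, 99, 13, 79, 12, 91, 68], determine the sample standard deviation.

36.7055

Step 1: Compute the mean: 42.25
Step 2: Sum of squared deviations from the mean: 14820.25
Step 3: Sample variance = 14820.25 / 11 = 1347.2955
Step 4: Standard deviation = sqrt(1347.2955) = 36.7055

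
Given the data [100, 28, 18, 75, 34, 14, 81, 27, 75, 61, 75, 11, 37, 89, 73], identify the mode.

75

Step 1: Count the frequency of each value:
  11: appears 1 time(s)
  14: appears 1 time(s)
  18: appears 1 time(s)
  27: appears 1 time(s)
  28: appears 1 time(s)
  34: appears 1 time(s)
  37: appears 1 time(s)
  61: appears 1 time(s)
  73: appears 1 time(s)
  75: appears 3 time(s)
  81: appears 1 time(s)
  89: appears 1 time(s)
  100: appears 1 time(s)
Step 2: The value 75 appears most frequently (3 times).
Step 3: Mode = 75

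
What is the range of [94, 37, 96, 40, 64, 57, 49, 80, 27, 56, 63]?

69

Step 1: Identify the maximum value: max = 96
Step 2: Identify the minimum value: min = 27
Step 3: Range = max - min = 96 - 27 = 69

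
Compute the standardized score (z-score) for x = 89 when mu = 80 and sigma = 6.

1.5

Step 1: Recall the z-score formula: z = (x - mu) / sigma
Step 2: Substitute values: z = (89 - 80) / 6
Step 3: z = 9 / 6 = 1.5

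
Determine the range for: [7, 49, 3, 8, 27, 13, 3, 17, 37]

46

Step 1: Identify the maximum value: max = 49
Step 2: Identify the minimum value: min = 3
Step 3: Range = max - min = 49 - 3 = 46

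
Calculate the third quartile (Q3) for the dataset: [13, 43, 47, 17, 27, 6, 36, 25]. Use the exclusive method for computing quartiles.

41.25

Step 1: Sort the data: [6, 13, 17, 25, 27, 36, 43, 47]
Step 2: n = 8
Step 3: Using the exclusive quartile method:
  Q1 = 14
  Q2 (median) = 26
  Q3 = 41.25
  IQR = Q3 - Q1 = 41.25 - 14 = 27.25
Step 4: Q3 = 41.25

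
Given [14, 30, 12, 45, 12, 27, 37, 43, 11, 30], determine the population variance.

156.49

Step 1: Compute the mean: (14 + 30 + 12 + 45 + 12 + 27 + 37 + 43 + 11 + 30) / 10 = 26.1
Step 2: Compute squared deviations from the mean:
  (14 - 26.1)^2 = 146.41
  (30 - 26.1)^2 = 15.21
  (12 - 26.1)^2 = 198.81
  (45 - 26.1)^2 = 357.21
  (12 - 26.1)^2 = 198.81
  (27 - 26.1)^2 = 0.81
  (37 - 26.1)^2 = 118.81
  (43 - 26.1)^2 = 285.61
  (11 - 26.1)^2 = 228.01
  (30 - 26.1)^2 = 15.21
Step 3: Sum of squared deviations = 1564.9
Step 4: Population variance = 1564.9 / 10 = 156.49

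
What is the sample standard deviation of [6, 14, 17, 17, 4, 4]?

6.3456

Step 1: Compute the mean: 10.3333
Step 2: Sum of squared deviations from the mean: 201.3333
Step 3: Sample variance = 201.3333 / 5 = 40.2667
Step 4: Standard deviation = sqrt(40.2667) = 6.3456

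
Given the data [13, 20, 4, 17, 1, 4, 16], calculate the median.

13

Step 1: Sort the data in ascending order: [1, 4, 4, 13, 16, 17, 20]
Step 2: The number of values is n = 7.
Step 3: Since n is odd, the median is the middle value at position 4: 13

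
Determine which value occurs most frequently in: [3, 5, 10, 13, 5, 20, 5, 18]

5

Step 1: Count the frequency of each value:
  3: appears 1 time(s)
  5: appears 3 time(s)
  10: appears 1 time(s)
  13: appears 1 time(s)
  18: appears 1 time(s)
  20: appears 1 time(s)
Step 2: The value 5 appears most frequently (3 times).
Step 3: Mode = 5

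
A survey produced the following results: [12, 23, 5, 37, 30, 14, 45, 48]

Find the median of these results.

26.5

Step 1: Sort the data in ascending order: [5, 12, 14, 23, 30, 37, 45, 48]
Step 2: The number of values is n = 8.
Step 3: Since n is even, the median is the average of positions 4 and 5:
  Median = (23 + 30) / 2 = 26.5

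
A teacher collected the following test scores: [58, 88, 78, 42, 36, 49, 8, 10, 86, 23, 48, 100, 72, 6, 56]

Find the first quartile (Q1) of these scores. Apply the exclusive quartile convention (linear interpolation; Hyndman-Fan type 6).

23

Step 1: Sort the data: [6, 8, 10, 23, 36, 42, 48, 49, 56, 58, 72, 78, 86, 88, 100]
Step 2: n = 15
Step 3: Using the exclusive quartile method:
  Q1 = 23
  Q2 (median) = 49
  Q3 = 78
  IQR = Q3 - Q1 = 78 - 23 = 55
Step 4: Q1 = 23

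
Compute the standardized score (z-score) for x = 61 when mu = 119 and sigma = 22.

-2.6364

Step 1: Recall the z-score formula: z = (x - mu) / sigma
Step 2: Substitute values: z = (61 - 119) / 22
Step 3: z = -58 / 22 = -2.6364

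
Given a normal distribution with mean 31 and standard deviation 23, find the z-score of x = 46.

0.6522

Step 1: Recall the z-score formula: z = (x - mu) / sigma
Step 2: Substitute values: z = (46 - 31) / 23
Step 3: z = 15 / 23 = 0.6522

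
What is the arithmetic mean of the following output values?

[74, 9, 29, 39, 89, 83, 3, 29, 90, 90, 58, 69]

55.1667

Step 1: Sum all values: 74 + 9 + 29 + 39 + 89 + 83 + 3 + 29 + 90 + 90 + 58 + 69 = 662
Step 2: Count the number of values: n = 12
Step 3: Mean = sum / n = 662 / 12 = 55.1667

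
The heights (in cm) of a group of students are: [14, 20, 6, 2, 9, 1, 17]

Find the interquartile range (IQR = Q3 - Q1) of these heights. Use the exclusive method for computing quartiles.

15

Step 1: Sort the data: [1, 2, 6, 9, 14, 17, 20]
Step 2: n = 7
Step 3: Using the exclusive quartile method:
  Q1 = 2
  Q2 (median) = 9
  Q3 = 17
  IQR = Q3 - Q1 = 17 - 2 = 15
Step 4: IQR = 15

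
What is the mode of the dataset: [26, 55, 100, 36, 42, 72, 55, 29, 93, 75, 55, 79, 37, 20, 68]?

55

Step 1: Count the frequency of each value:
  20: appears 1 time(s)
  26: appears 1 time(s)
  29: appears 1 time(s)
  36: appears 1 time(s)
  37: appears 1 time(s)
  42: appears 1 time(s)
  55: appears 3 time(s)
  68: appears 1 time(s)
  72: appears 1 time(s)
  75: appears 1 time(s)
  79: appears 1 time(s)
  93: appears 1 time(s)
  100: appears 1 time(s)
Step 2: The value 55 appears most frequently (3 times).
Step 3: Mode = 55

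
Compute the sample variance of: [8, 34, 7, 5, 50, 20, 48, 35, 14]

311.5278

Step 1: Compute the mean: (8 + 34 + 7 + 5 + 50 + 20 + 48 + 35 + 14) / 9 = 24.5556
Step 2: Compute squared deviations from the mean:
  (8 - 24.5556)^2 = 274.0864
  (34 - 24.5556)^2 = 89.1975
  (7 - 24.5556)^2 = 308.1975
  (5 - 24.5556)^2 = 382.4198
  (50 - 24.5556)^2 = 647.4198
  (20 - 24.5556)^2 = 20.7531
  (48 - 24.5556)^2 = 549.642
  (35 - 24.5556)^2 = 109.0864
  (14 - 24.5556)^2 = 111.4198
Step 3: Sum of squared deviations = 2492.2222
Step 4: Sample variance = 2492.2222 / 8 = 311.5278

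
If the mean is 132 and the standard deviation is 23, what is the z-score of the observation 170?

1.6522

Step 1: Recall the z-score formula: z = (x - mu) / sigma
Step 2: Substitute values: z = (170 - 132) / 23
Step 3: z = 38 / 23 = 1.6522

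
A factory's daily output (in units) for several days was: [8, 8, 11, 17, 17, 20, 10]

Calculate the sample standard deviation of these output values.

4.899

Step 1: Compute the mean: 13
Step 2: Sum of squared deviations from the mean: 144
Step 3: Sample variance = 144 / 6 = 24
Step 4: Standard deviation = sqrt(24) = 4.899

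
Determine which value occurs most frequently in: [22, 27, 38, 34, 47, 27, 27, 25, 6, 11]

27

Step 1: Count the frequency of each value:
  6: appears 1 time(s)
  11: appears 1 time(s)
  22: appears 1 time(s)
  25: appears 1 time(s)
  27: appears 3 time(s)
  34: appears 1 time(s)
  38: appears 1 time(s)
  47: appears 1 time(s)
Step 2: The value 27 appears most frequently (3 times).
Step 3: Mode = 27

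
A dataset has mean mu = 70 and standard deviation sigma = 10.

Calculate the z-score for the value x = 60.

-1

Step 1: Recall the z-score formula: z = (x - mu) / sigma
Step 2: Substitute values: z = (60 - 70) / 10
Step 3: z = -10 / 10 = -1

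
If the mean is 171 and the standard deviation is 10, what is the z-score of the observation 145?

-2.6

Step 1: Recall the z-score formula: z = (x - mu) / sigma
Step 2: Substitute values: z = (145 - 171) / 10
Step 3: z = -26 / 10 = -2.6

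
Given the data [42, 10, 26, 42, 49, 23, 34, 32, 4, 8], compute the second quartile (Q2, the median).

29

Step 1: Sort the data: [4, 8, 10, 23, 26, 32, 34, 42, 42, 49]
Step 2: n = 10
Step 3: Q2 is the median. Since n is even, it is the average of the values at positions 5 and 6:
  Q2 = (26 + 32) / 2 = 29
Step 4: Q2 = 29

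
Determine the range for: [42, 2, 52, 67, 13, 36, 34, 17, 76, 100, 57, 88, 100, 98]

98

Step 1: Identify the maximum value: max = 100
Step 2: Identify the minimum value: min = 2
Step 3: Range = max - min = 100 - 2 = 98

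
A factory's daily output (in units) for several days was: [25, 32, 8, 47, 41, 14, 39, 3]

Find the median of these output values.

28.5

Step 1: Sort the data in ascending order: [3, 8, 14, 25, 32, 39, 41, 47]
Step 2: The number of values is n = 8.
Step 3: Since n is even, the median is the average of positions 4 and 5:
  Median = (25 + 32) / 2 = 28.5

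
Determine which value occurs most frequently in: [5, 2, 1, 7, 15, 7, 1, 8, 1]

1

Step 1: Count the frequency of each value:
  1: appears 3 time(s)
  2: appears 1 time(s)
  5: appears 1 time(s)
  7: appears 2 time(s)
  8: appears 1 time(s)
  15: appears 1 time(s)
Step 2: The value 1 appears most frequently (3 times).
Step 3: Mode = 1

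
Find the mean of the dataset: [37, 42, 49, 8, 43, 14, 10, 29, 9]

26.7778

Step 1: Sum all values: 37 + 42 + 49 + 8 + 43 + 14 + 10 + 29 + 9 = 241
Step 2: Count the number of values: n = 9
Step 3: Mean = sum / n = 241 / 9 = 26.7778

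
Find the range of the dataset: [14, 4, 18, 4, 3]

15

Step 1: Identify the maximum value: max = 18
Step 2: Identify the minimum value: min = 3
Step 3: Range = max - min = 18 - 3 = 15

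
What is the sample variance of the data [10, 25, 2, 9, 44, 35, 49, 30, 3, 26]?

280.9

Step 1: Compute the mean: (10 + 25 + 2 + 9 + 44 + 35 + 49 + 30 + 3 + 26) / 10 = 23.3
Step 2: Compute squared deviations from the mean:
  (10 - 23.3)^2 = 176.89
  (25 - 23.3)^2 = 2.89
  (2 - 23.3)^2 = 453.69
  (9 - 23.3)^2 = 204.49
  (44 - 23.3)^2 = 428.49
  (35 - 23.3)^2 = 136.89
  (49 - 23.3)^2 = 660.49
  (30 - 23.3)^2 = 44.89
  (3 - 23.3)^2 = 412.09
  (26 - 23.3)^2 = 7.29
Step 3: Sum of squared deviations = 2528.1
Step 4: Sample variance = 2528.1 / 9 = 280.9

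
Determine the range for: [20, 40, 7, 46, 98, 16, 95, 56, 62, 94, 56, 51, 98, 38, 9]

91

Step 1: Identify the maximum value: max = 98
Step 2: Identify the minimum value: min = 7
Step 3: Range = max - min = 98 - 7 = 91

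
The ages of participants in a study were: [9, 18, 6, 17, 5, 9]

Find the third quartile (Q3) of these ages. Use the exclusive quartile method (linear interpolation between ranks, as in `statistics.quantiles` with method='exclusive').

17.25

Step 1: Sort the data: [5, 6, 9, 9, 17, 18]
Step 2: n = 6
Step 3: Using the exclusive quartile method:
  Q1 = 5.75
  Q2 (median) = 9
  Q3 = 17.25
  IQR = Q3 - Q1 = 17.25 - 5.75 = 11.5
Step 4: Q3 = 17.25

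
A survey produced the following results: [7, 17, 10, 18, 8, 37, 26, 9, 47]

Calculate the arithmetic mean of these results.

19.8889

Step 1: Sum all values: 7 + 17 + 10 + 18 + 8 + 37 + 26 + 9 + 47 = 179
Step 2: Count the number of values: n = 9
Step 3: Mean = sum / n = 179 / 9 = 19.8889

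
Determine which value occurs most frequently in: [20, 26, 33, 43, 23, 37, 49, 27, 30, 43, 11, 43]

43

Step 1: Count the frequency of each value:
  11: appears 1 time(s)
  20: appears 1 time(s)
  23: appears 1 time(s)
  26: appears 1 time(s)
  27: appears 1 time(s)
  30: appears 1 time(s)
  33: appears 1 time(s)
  37: appears 1 time(s)
  43: appears 3 time(s)
  49: appears 1 time(s)
Step 2: The value 43 appears most frequently (3 times).
Step 3: Mode = 43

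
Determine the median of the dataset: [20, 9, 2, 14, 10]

10

Step 1: Sort the data in ascending order: [2, 9, 10, 14, 20]
Step 2: The number of values is n = 5.
Step 3: Since n is odd, the median is the middle value at position 3: 10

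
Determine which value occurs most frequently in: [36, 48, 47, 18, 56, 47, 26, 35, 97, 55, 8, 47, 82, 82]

47

Step 1: Count the frequency of each value:
  8: appears 1 time(s)
  18: appears 1 time(s)
  26: appears 1 time(s)
  35: appears 1 time(s)
  36: appears 1 time(s)
  47: appears 3 time(s)
  48: appears 1 time(s)
  55: appears 1 time(s)
  56: appears 1 time(s)
  82: appears 2 time(s)
  97: appears 1 time(s)
Step 2: The value 47 appears most frequently (3 times).
Step 3: Mode = 47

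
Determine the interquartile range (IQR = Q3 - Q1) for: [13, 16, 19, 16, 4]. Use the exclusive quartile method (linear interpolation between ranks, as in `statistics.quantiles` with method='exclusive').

9

Step 1: Sort the data: [4, 13, 16, 16, 19]
Step 2: n = 5
Step 3: Using the exclusive quartile method:
  Q1 = 8.5
  Q2 (median) = 16
  Q3 = 17.5
  IQR = Q3 - Q1 = 17.5 - 8.5 = 9
Step 4: IQR = 9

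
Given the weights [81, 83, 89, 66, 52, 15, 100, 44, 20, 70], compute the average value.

62

Step 1: Sum all values: 81 + 83 + 89 + 66 + 52 + 15 + 100 + 44 + 20 + 70 = 620
Step 2: Count the number of values: n = 10
Step 3: Mean = sum / n = 620 / 10 = 62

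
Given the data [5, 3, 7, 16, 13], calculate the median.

7

Step 1: Sort the data in ascending order: [3, 5, 7, 13, 16]
Step 2: The number of values is n = 5.
Step 3: Since n is odd, the median is the middle value at position 3: 7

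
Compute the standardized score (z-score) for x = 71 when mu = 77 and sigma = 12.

-0.5

Step 1: Recall the z-score formula: z = (x - mu) / sigma
Step 2: Substitute values: z = (71 - 77) / 12
Step 3: z = -6 / 12 = -0.5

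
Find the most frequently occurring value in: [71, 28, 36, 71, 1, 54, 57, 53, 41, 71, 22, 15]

71

Step 1: Count the frequency of each value:
  1: appears 1 time(s)
  15: appears 1 time(s)
  22: appears 1 time(s)
  28: appears 1 time(s)
  36: appears 1 time(s)
  41: appears 1 time(s)
  53: appears 1 time(s)
  54: appears 1 time(s)
  57: appears 1 time(s)
  71: appears 3 time(s)
Step 2: The value 71 appears most frequently (3 times).
Step 3: Mode = 71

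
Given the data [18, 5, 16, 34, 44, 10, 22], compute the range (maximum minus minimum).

39

Step 1: Identify the maximum value: max = 44
Step 2: Identify the minimum value: min = 5
Step 3: Range = max - min = 44 - 5 = 39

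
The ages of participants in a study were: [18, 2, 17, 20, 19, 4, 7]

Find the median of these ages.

17

Step 1: Sort the data in ascending order: [2, 4, 7, 17, 18, 19, 20]
Step 2: The number of values is n = 7.
Step 3: Since n is odd, the median is the middle value at position 4: 17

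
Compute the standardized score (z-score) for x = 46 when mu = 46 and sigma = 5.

0

Step 1: Recall the z-score formula: z = (x - mu) / sigma
Step 2: Substitute values: z = (46 - 46) / 5
Step 3: z = 0 / 5 = 0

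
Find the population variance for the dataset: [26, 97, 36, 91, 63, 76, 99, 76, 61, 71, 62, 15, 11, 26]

839.1224

Step 1: Compute the mean: (26 + 97 + 36 + 91 + 63 + 76 + 99 + 76 + 61 + 71 + 62 + 15 + 11 + 26) / 14 = 57.8571
Step 2: Compute squared deviations from the mean:
  (26 - 57.8571)^2 = 1014.8776
  (97 - 57.8571)^2 = 1532.1633
  (36 - 57.8571)^2 = 477.7347
  (91 - 57.8571)^2 = 1098.449
  (63 - 57.8571)^2 = 26.449
  (76 - 57.8571)^2 = 329.1633
  (99 - 57.8571)^2 = 1692.7347
  (76 - 57.8571)^2 = 329.1633
  (61 - 57.8571)^2 = 9.8776
  (71 - 57.8571)^2 = 172.7347
  (62 - 57.8571)^2 = 17.1633
  (15 - 57.8571)^2 = 1836.7347
  (11 - 57.8571)^2 = 2195.5918
  (26 - 57.8571)^2 = 1014.8776
Step 3: Sum of squared deviations = 11747.7143
Step 4: Population variance = 11747.7143 / 14 = 839.1224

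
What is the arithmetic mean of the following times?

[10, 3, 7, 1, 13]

6.8

Step 1: Sum all values: 10 + 3 + 7 + 1 + 13 = 34
Step 2: Count the number of values: n = 5
Step 3: Mean = sum / n = 34 / 5 = 6.8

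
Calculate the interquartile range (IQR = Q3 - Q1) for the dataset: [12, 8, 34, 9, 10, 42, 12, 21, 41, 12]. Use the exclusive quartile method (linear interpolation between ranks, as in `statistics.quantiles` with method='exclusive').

26

Step 1: Sort the data: [8, 9, 10, 12, 12, 12, 21, 34, 41, 42]
Step 2: n = 10
Step 3: Using the exclusive quartile method:
  Q1 = 9.75
  Q2 (median) = 12
  Q3 = 35.75
  IQR = Q3 - Q1 = 35.75 - 9.75 = 26
Step 4: IQR = 26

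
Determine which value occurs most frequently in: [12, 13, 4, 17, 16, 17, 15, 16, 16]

16

Step 1: Count the frequency of each value:
  4: appears 1 time(s)
  12: appears 1 time(s)
  13: appears 1 time(s)
  15: appears 1 time(s)
  16: appears 3 time(s)
  17: appears 2 time(s)
Step 2: The value 16 appears most frequently (3 times).
Step 3: Mode = 16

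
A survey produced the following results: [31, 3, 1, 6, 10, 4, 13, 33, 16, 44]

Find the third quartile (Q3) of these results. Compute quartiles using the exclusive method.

31.5

Step 1: Sort the data: [1, 3, 4, 6, 10, 13, 16, 31, 33, 44]
Step 2: n = 10
Step 3: Using the exclusive quartile method:
  Q1 = 3.75
  Q2 (median) = 11.5
  Q3 = 31.5
  IQR = Q3 - Q1 = 31.5 - 3.75 = 27.75
Step 4: Q3 = 31.5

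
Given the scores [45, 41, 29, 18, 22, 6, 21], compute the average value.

26

Step 1: Sum all values: 45 + 41 + 29 + 18 + 22 + 6 + 21 = 182
Step 2: Count the number of values: n = 7
Step 3: Mean = sum / n = 182 / 7 = 26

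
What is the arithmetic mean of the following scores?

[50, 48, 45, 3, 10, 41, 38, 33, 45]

34.7778

Step 1: Sum all values: 50 + 48 + 45 + 3 + 10 + 41 + 38 + 33 + 45 = 313
Step 2: Count the number of values: n = 9
Step 3: Mean = sum / n = 313 / 9 = 34.7778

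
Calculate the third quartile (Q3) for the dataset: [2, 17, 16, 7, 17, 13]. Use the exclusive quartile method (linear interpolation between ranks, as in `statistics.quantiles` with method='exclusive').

17

Step 1: Sort the data: [2, 7, 13, 16, 17, 17]
Step 2: n = 6
Step 3: Using the exclusive quartile method:
  Q1 = 5.75
  Q2 (median) = 14.5
  Q3 = 17
  IQR = Q3 - Q1 = 17 - 5.75 = 11.25
Step 4: Q3 = 17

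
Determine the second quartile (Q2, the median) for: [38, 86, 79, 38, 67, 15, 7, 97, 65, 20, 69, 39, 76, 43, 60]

60

Step 1: Sort the data: [7, 15, 20, 38, 38, 39, 43, 60, 65, 67, 69, 76, 79, 86, 97]
Step 2: n = 15
Step 3: Q2 is the median. Since n is odd, it is the middle value at position 8: 60
Step 4: Q2 = 60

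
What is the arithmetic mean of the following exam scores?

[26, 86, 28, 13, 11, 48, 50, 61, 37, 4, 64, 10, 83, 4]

37.5

Step 1: Sum all values: 26 + 86 + 28 + 13 + 11 + 48 + 50 + 61 + 37 + 4 + 64 + 10 + 83 + 4 = 525
Step 2: Count the number of values: n = 14
Step 3: Mean = sum / n = 525 / 14 = 37.5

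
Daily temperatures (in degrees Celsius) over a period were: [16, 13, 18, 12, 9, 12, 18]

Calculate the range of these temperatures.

9

Step 1: Identify the maximum value: max = 18
Step 2: Identify the minimum value: min = 9
Step 3: Range = max - min = 18 - 9 = 9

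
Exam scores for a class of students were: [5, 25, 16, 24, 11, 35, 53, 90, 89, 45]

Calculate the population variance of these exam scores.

823.81

Step 1: Compute the mean: (5 + 25 + 16 + 24 + 11 + 35 + 53 + 90 + 89 + 45) / 10 = 39.3
Step 2: Compute squared deviations from the mean:
  (5 - 39.3)^2 = 1176.49
  (25 - 39.3)^2 = 204.49
  (16 - 39.3)^2 = 542.89
  (24 - 39.3)^2 = 234.09
  (11 - 39.3)^2 = 800.89
  (35 - 39.3)^2 = 18.49
  (53 - 39.3)^2 = 187.69
  (90 - 39.3)^2 = 2570.49
  (89 - 39.3)^2 = 2470.09
  (45 - 39.3)^2 = 32.49
Step 3: Sum of squared deviations = 8238.1
Step 4: Population variance = 8238.1 / 10 = 823.81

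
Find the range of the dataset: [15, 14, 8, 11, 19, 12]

11

Step 1: Identify the maximum value: max = 19
Step 2: Identify the minimum value: min = 8
Step 3: Range = max - min = 19 - 8 = 11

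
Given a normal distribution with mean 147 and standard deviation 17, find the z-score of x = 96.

-3

Step 1: Recall the z-score formula: z = (x - mu) / sigma
Step 2: Substitute values: z = (96 - 147) / 17
Step 3: z = -51 / 17 = -3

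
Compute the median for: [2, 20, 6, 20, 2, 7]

6.5

Step 1: Sort the data in ascending order: [2, 2, 6, 7, 20, 20]
Step 2: The number of values is n = 6.
Step 3: Since n is even, the median is the average of positions 3 and 4:
  Median = (6 + 7) / 2 = 6.5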